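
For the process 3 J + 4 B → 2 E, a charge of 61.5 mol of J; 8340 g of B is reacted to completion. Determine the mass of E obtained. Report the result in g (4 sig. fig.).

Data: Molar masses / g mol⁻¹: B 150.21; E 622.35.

17280 g

n(J) = 61.50 mol
n(B) = 8340 / 150.21 = 55.52 mol
n/ν for J = 61.50/3 = 20.50
n/ν for B = 55.52/4 = 13.88
Smallest n/ν is B → limiting reagent.
n(E) = (2/4) × 55.52 = 27.76 mol
mass = 27.76 × 622.35 = 17280 g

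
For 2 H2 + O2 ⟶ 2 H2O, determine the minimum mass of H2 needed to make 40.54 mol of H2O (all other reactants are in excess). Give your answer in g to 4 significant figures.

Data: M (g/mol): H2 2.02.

81.89 g

n(H2O) = 40.54 mol
n(H2) = (2/2) × 40.54 = 40.54 mol
mass = 40.54 × 2.02 = 81.89 g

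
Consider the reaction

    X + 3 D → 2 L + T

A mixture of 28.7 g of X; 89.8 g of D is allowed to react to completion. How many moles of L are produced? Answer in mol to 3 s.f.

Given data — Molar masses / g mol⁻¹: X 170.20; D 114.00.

0.337 mol

n(X) = 28.70 / 170.20 = 0.1686 mol
n(D) = 89.80 / 114.00 = 0.7877 mol
n/ν for X = 0.1686/1 = 0.1686
n/ν for D = 0.7877/3 = 0.2626
Smallest n/ν is X → limiting reagent.
n(L) = (2/1) × 0.1686 = 0.3372 mol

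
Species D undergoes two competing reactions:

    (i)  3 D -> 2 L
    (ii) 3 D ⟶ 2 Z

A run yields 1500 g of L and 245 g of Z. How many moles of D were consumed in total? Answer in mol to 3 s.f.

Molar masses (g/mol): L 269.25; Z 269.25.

9.72 mol

n(L) = 1500 / 269.25 = 5.571 mol
n(Z) = 245 / 269.25 = 0.9099 mol
n(D) via (i) = (3/2)×5.571 = 8.357 mol
n(D) via (ii) = (3/2)×0.9099 = 1.365 mol
total n(D) = 8.357 + 1.365 = 9.722 mol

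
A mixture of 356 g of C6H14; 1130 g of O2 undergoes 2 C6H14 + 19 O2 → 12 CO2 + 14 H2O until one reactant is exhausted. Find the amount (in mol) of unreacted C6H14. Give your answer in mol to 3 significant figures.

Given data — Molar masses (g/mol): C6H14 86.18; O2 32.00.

n(C6H14) = 356.0 / 86.18 = 4.131 mol
n(O2) = 1130 / 32.00 = 35.31 mol
n/ν → C6H14: 2.066, O2: 1.858; O2 is limiting.
C6H14 consumed = (2/19) × 35.31 = 3.717 mol
C6H14 remaining = 4.131 − 3.717 = 0.4140 mol

0.414 mol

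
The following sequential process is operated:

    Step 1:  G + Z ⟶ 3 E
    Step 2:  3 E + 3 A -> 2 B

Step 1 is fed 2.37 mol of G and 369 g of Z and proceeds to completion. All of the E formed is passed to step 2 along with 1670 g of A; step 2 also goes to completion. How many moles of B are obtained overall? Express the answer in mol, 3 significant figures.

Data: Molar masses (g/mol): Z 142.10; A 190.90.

4.74 mol

Step 1:
n(G) = 2.370 mol
n(Z) = 369.0 / 142.10 = 2.597 mol
n/ν for G = 2.370/1 = 2.370
n/ν for Z = 2.597/1 = 2.597
Smallest n/ν is G → limiting reagent.
n(E) produced = (3/1) × 2.370 = 7.110 mol
Step 2:
n(E) available = 7.110 mol
n(A) = 1670 / 190.90 = 8.748 mol
n/ν for E = 7.110/3 = 2.370
n/ν for A = 8.748/3 = 2.916
Smallest n/ν is E → limiting reagent.
n(B) = (2/3) × 7.110 = 4.740 mol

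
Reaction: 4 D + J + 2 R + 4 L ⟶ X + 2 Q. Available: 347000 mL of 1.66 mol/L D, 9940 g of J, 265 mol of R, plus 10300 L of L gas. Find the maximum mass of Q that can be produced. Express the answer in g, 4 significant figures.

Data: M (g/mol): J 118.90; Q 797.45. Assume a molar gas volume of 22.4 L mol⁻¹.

n(D) = 1.66 × 347000/1000 = 576.0 mol
n(J) = 9940 / 118.90 = 83.60 mol
n(R) = 265.0 mol
n(L) = 10300 / 22.4 = 459.8 mol
n/ν → D: 144.0, J: 83.60, R: 132.5, L: 115.0; J is limiting.
n(Q) = (2/1) × 83.60 = 167.2 mol
mass = 167.2 × 797.45 = 133300 g

133300 g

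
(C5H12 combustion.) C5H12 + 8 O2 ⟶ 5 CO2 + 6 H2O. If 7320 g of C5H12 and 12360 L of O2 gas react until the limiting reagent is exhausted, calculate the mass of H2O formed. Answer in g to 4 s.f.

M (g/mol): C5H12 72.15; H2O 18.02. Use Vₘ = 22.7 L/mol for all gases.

n(C5H12) = 7320 / 72.15 = 101.5 mol
n(O2) = 12360 / 22.7 = 544.5 mol
n/ν for C5H12 = 101.5/1 = 101.5
n/ν for O2 = 544.5/8 = 68.06
Smallest n/ν is O2 → limiting reagent.
n(H2O) = (6/8) × 544.5 = 408.4 mol
mass = 408.4 × 18.02 = 7359 g

7359 g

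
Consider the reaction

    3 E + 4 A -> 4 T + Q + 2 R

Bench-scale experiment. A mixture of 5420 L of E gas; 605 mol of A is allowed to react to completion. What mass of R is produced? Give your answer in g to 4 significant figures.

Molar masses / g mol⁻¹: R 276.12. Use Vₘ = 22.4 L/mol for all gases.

44540 g

n(E) = 5420 / 22.4 = 242.0 mol
n(A) = 605.0 mol
n/ν → E: 80.67, A: 151.3; E is limiting.
n(R) = (2/3) × 242.0 = 161.3 mol
mass = 161.3 × 276.12 = 44540 g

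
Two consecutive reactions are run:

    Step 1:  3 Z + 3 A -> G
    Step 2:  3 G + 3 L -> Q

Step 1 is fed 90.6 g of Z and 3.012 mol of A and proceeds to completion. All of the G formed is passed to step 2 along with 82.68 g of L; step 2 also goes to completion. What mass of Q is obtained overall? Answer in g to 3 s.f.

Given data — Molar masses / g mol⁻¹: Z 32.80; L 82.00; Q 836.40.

Step 1:
n(Z) = 90.60 / 32.80 = 2.762 mol
n(A) = 3.012 mol
n/ν for Z = 2.762/3 = 0.9207
n/ν for A = 3.012/3 = 1.004
Smallest n/ν is Z → limiting reagent.
n(G) produced = (1/3) × 2.762 = 0.9207 mol
Step 2:
n(G) available = 0.9207 mol
n(L) = 82.68 / 82.00 = 1.008 mol
n/ν for G = 0.9207/3 = 0.3069
n/ν for L = 1.008/3 = 0.3360
Smallest n/ν is G → limiting reagent.
n(Q) = (1/3) × 0.9207 = 0.3069 mol
mass = 0.3069 × 836.40 = 256.7 g

257 g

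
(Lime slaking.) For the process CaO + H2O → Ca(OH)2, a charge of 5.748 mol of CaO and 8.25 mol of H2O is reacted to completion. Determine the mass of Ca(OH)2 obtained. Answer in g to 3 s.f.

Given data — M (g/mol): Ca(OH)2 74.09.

426 g

n(CaO) = 5.748 mol
n(H2O) = 8.250 mol
n/ν for CaO = 5.748/1 = 5.748
n/ν for H2O = 8.250/1 = 8.250
Smallest n/ν is CaO → limiting reagent.
n(Ca(OH)2) = (1/1) × 5.748 = 5.748 mol
mass = 5.748 × 74.09 = 425.9 g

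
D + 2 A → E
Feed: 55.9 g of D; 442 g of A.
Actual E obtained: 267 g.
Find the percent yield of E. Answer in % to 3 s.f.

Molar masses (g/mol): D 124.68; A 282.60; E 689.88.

86.3 %

n(D) = 55.90 / 124.68 = 0.4483 mol
n(A) = 442.0 / 282.60 = 1.564 mol
n/ν for D = 0.4483/1 = 0.4483
n/ν for A = 1.564/2 = 0.7820
Smallest n/ν is D → limiting reagent.
theoretical n(E) = (1/1) × 0.4483 = 0.4483 mol → 309.3 g
% yield = 267 / 309.3 × 100 = 86.32 %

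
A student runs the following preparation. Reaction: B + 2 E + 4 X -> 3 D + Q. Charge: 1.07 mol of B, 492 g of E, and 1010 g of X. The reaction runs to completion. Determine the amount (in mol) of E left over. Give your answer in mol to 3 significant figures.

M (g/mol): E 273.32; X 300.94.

n(B) = 1.070 mol
n(E) = 492.0 / 273.32 = 1.800 mol
n(X) = 1010 / 300.94 = 3.356 mol
n/ν for B = 1.070/1 = 1.070
n/ν for E = 1.800/2 = 0.9000
n/ν for X = 3.356/4 = 0.8390
Smallest n/ν is X → limiting reagent.
E consumed = (2/4) × 3.356 = 1.678 mol
E remaining = 1.800 − 1.678 = 0.1220 mol

0.122 mol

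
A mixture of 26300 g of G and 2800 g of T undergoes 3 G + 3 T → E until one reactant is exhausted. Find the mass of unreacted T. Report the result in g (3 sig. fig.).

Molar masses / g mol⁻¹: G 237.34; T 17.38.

874 g

n(G) = 26300 / 237.34 = 110.8 mol
n(T) = 2800 / 17.38 = 161.1 mol
n/ν for G = 110.8/3 = 36.93
n/ν for T = 161.1/3 = 53.70
Smallest n/ν is G → limiting reagent.
T consumed = (3/3) × 110.8 = 110.8 mol
T remaining = 161.1 − 110.8 = 50.30 mol
mass = 50.30 × 17.38 = 874.2 g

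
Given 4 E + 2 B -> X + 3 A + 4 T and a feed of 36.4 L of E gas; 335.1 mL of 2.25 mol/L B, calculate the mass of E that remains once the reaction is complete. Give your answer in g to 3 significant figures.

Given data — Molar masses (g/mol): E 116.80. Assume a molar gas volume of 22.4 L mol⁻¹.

13.7 g

n(E) = 36.40 / 22.4 = 1.625 mol
n(B) = 2.25 × 335.1/1000 = 0.7540 mol
n/ν → E: 0.4063, B: 0.3770; B is limiting.
E consumed = (4/2) × 0.7540 = 1.508 mol
E remaining = 1.625 − 1.508 = 0.1170 mol
mass = 0.1170 × 116.80 = 13.67 g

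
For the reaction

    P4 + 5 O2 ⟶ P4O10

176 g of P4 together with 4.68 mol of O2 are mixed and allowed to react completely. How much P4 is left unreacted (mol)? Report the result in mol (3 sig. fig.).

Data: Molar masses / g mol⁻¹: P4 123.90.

0.485 mol

n(P4) = 176.0 / 123.90 = 1.421 mol
n(O2) = 4.680 mol
n/ν → P4: 1.421, O2: 0.9360; O2 is limiting.
P4 consumed = (1/5) × 4.680 = 0.9360 mol
P4 remaining = 1.421 − 0.9360 = 0.4850 mol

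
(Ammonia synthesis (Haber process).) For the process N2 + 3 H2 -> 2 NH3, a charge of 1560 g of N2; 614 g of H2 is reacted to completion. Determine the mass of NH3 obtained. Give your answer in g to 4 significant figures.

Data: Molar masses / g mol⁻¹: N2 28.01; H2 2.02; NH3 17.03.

1897 g

n(N2) = 1560 / 28.01 = 55.69 mol
n(H2) = 614.0 / 2.02 = 304.0 mol
n/ν for N2 = 55.69/1 = 55.69
n/ν for H2 = 304.0/3 = 101.3
Smallest n/ν is N2 → limiting reagent.
n(NH3) = (2/1) × 55.69 = 111.4 mol
mass = 111.4 × 17.03 = 1897 g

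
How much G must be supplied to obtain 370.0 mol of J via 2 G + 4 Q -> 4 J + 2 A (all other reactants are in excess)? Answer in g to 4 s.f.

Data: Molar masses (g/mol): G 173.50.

n(J) = 370.0 mol
n(G) = (2/4) × 370.0 = 185.0 mol
mass = 185.0 × 173.50 = 32100 g

32100 g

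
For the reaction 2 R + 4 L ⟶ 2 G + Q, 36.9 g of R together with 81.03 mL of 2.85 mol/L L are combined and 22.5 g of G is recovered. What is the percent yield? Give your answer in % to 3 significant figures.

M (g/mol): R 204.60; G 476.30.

40.9 %

n(R) = 36.90 / 204.60 = 0.1804 mol
n(L) = 2.85 × 81.03/1000 = 0.2309 mol
n/ν for R = 0.1804/2 = 0.09020
n/ν for L = 0.2309/4 = 0.05773
Smallest n/ν is L → limiting reagent.
theoretical n(G) = (2/4) × 0.2309 = 0.1155 mol → 55.01 g
% yield = 22.5 / 55.01 × 100 = 40.90 %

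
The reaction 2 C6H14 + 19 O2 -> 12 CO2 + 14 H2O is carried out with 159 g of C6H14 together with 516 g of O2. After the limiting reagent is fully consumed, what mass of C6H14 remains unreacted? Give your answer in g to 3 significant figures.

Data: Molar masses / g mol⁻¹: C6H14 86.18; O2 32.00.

12.7 g

n(C6H14) = 159.0 / 86.18 = 1.845 mol
n(O2) = 516.0 / 32.00 = 16.13 mol
n/ν for C6H14 = 1.845/2 = 0.9225
n/ν for O2 = 16.13/19 = 0.8489
Smallest n/ν is O2 → limiting reagent.
C6H14 consumed = (2/19) × 16.13 = 1.698 mol
C6H14 remaining = 1.845 − 1.698 = 0.1470 mol
mass = 0.1470 × 86.18 = 12.67 g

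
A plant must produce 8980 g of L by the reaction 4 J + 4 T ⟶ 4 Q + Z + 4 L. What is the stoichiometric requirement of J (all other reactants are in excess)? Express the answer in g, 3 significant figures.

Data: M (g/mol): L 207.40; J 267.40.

n(L) = 8980 / 207.40 = 43.30 mol
n(J) = (4/4) × 43.30 = 43.30 mol
mass = 43.30 × 267.40 = 11580 g

11600 g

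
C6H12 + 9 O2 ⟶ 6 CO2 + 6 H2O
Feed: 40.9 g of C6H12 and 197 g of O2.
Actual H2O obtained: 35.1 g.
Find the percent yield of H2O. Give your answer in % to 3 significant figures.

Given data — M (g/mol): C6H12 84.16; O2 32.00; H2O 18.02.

n(C6H12) = 40.90 / 84.16 = 0.4860 mol
n(O2) = 197.0 / 32.00 = 6.156 mol
n/ν → C6H12: 0.4860, O2: 0.6840; C6H12 is limiting.
theoretical n(H2O) = (6/1) × 0.4860 = 2.916 mol → 52.55 g
% yield = 35.1 / 52.55 × 100 = 66.79 %

66.8 %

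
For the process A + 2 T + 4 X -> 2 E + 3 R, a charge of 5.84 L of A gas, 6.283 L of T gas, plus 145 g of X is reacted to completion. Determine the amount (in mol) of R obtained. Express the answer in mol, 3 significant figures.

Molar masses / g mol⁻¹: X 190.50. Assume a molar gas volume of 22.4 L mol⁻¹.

0.421 mol

n(A) = 5.840 / 22.4 = 0.2607 mol
n(T) = 6.283 / 22.4 = 0.2805 mol
n(X) = 145.0 / 190.50 = 0.7612 mol
n/ν → A: 0.2607, T: 0.1403, X: 0.1903; T is limiting.
n(R) = (3/2) × 0.2805 = 0.4208 mol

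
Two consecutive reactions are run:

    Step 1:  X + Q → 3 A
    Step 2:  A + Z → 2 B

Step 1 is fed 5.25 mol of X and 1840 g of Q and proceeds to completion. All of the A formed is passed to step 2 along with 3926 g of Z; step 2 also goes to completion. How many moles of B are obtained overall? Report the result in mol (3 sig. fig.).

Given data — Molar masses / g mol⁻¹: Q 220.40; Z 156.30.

31.5 mol

Step 1:
n(X) = 5.250 mol
n(Q) = 1840 / 220.40 = 8.348 mol
n/ν for X = 5.250/1 = 5.250
n/ν for Q = 8.348/1 = 8.348
Smallest n/ν is X → limiting reagent.
n(A) produced = (3/1) × 5.250 = 15.75 mol
Step 2:
n(A) available = 15.75 mol
n(Z) = 3926 / 156.30 = 25.12 mol
n/ν for A = 15.75/1 = 15.75
n/ν for Z = 25.12/1 = 25.12
Smallest n/ν is A → limiting reagent.
n(B) = (2/1) × 15.75 = 31.50 mol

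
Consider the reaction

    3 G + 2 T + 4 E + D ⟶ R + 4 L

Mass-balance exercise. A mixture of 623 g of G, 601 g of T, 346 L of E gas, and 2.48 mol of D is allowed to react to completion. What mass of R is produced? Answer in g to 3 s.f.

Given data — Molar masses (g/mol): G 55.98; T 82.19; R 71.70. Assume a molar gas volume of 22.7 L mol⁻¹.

178 g

n(G) = 623.0 / 55.98 = 11.13 mol
n(T) = 601.0 / 82.19 = 7.312 mol
n(E) = 346.0 / 22.7 = 15.24 mol
n(D) = 2.480 mol
n/ν for G = 11.13/3 = 3.710
n/ν for T = 7.312/2 = 3.656
n/ν for E = 15.24/4 = 3.810
n/ν for D = 2.480/1 = 2.480
Smallest n/ν is D → limiting reagent.
n(R) = (1/1) × 2.480 = 2.480 mol
mass = 2.480 × 71.70 = 177.8 g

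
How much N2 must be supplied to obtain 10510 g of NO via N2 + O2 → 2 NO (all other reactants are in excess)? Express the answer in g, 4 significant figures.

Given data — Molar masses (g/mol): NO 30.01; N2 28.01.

n(NO) = 10510 / 30.01 = 350.2 mol
n(N2) = (1/2) × 350.2 = 175.1 mol
mass = 175.1 × 28.01 = 4905 g

4905 g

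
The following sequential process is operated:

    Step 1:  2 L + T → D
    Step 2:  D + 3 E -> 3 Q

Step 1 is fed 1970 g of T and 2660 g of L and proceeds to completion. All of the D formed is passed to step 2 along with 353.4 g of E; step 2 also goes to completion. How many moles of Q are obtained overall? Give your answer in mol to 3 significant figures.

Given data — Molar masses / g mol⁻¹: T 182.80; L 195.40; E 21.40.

Step 1:
n(T) = 1970 / 182.80 = 10.78 mol
n(L) = 2660 / 195.40 = 13.61 mol
n/ν → T: 10.78, L: 6.805; L is limiting.
n(D) produced = (1/2) × 13.61 = 6.805 mol
Step 2:
n(D) available = 6.805 mol
n(E) = 353.4 / 21.40 = 16.51 mol
n/ν → D: 6.805, E: 5.503; E is limiting.
n(Q) = (3/3) × 16.51 = 16.51 mol

16.5 mol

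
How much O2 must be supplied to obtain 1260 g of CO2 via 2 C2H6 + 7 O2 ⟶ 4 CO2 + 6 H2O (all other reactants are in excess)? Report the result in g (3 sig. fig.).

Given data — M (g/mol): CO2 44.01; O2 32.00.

n(CO2) = 1260 / 44.01 = 28.63 mol
n(O2) = (7/4) × 28.63 = 50.10 mol
mass = 50.10 × 32.00 = 1603 g

1600 g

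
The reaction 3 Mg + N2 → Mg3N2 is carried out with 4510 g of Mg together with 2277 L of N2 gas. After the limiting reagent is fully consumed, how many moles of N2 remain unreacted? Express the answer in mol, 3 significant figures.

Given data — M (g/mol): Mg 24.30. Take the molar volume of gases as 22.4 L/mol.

39.8 mol

n(Mg) = 4510 / 24.30 = 185.6 mol
n(N2) = 2277 / 22.4 = 101.7 mol
n/ν for Mg = 185.6/3 = 61.87
n/ν for N2 = 101.7/1 = 101.7
Smallest n/ν is Mg → limiting reagent.
N2 consumed = (1/3) × 185.6 = 61.87 mol
N2 remaining = 101.7 − 61.87 = 39.83 mol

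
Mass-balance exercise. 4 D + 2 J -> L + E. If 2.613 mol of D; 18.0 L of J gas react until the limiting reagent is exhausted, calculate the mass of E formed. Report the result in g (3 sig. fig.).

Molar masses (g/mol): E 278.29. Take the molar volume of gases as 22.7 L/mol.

110 g

n(D) = 2.613 mol
n(J) = 18.00 / 22.7 = 0.7930 mol
n/ν → D: 0.6533, J: 0.3965; J is limiting.
n(E) = (1/2) × 0.7930 = 0.3965 mol
mass = 0.3965 × 278.29 = 110.3 g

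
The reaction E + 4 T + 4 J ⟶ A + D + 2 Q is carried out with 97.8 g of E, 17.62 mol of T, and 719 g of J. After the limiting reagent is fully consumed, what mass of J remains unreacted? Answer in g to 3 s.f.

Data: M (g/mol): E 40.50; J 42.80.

n(E) = 97.80 / 40.50 = 2.415 mol
n(T) = 17.62 mol
n(J) = 719.0 / 42.80 = 16.80 mol
n/ν → E: 2.415, T: 4.405, J: 4.200; E is limiting.
J consumed = (4/1) × 2.415 = 9.660 mol
J remaining = 16.80 − 9.660 = 7.140 mol
mass = 7.140 × 42.80 = 305.6 g

306 g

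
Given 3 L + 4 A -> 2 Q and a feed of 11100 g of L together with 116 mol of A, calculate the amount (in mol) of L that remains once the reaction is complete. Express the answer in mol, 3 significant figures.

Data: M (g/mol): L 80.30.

51.2 mol

n(L) = 11100 / 80.30 = 138.2 mol
n(A) = 116.0 mol
n/ν for L = 138.2/3 = 46.07
n/ν for A = 116.0/4 = 29.00
Smallest n/ν is A → limiting reagent.
L consumed = (3/4) × 116.0 = 87.00 mol
L remaining = 138.2 − 87.00 = 51.20 mol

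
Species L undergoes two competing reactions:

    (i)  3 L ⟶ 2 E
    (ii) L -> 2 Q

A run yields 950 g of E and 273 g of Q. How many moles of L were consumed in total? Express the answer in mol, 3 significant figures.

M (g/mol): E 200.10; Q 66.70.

n(E) = 950 / 200.10 = 4.748 mol
n(Q) = 273 / 66.70 = 4.093 mol
n(L) via (i) = (3/2)×4.748 = 7.122 mol
n(L) via (ii) = (1/2)×4.093 = 2.047 mol
total n(L) = 7.122 + 2.047 = 9.169 mol

9.17 mol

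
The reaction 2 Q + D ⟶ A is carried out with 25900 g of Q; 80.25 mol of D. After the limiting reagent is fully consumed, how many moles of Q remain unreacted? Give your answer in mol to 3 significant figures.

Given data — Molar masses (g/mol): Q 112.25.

70.2 mol

n(Q) = 25900 / 112.25 = 230.7 mol
n(D) = 80.25 mol
n/ν for Q = 230.7/2 = 115.4
n/ν for D = 80.25/1 = 80.25
Smallest n/ν is D → limiting reagent.
Q consumed = (2/1) × 80.25 = 160.5 mol
Q remaining = 230.7 − 160.5 = 70.20 mol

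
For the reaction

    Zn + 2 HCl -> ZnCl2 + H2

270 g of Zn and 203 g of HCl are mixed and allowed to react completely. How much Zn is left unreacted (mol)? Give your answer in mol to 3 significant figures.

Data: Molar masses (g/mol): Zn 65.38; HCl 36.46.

n(Zn) = 270.0 / 65.38 = 4.130 mol
n(HCl) = 203.0 / 36.46 = 5.568 mol
n/ν for Zn = 4.130/1 = 4.130
n/ν for HCl = 5.568/2 = 2.784
Smallest n/ν is HCl → limiting reagent.
Zn consumed = (1/2) × 5.568 = 2.784 mol
Zn remaining = 4.130 − 2.784 = 1.346 mol

1.35 mol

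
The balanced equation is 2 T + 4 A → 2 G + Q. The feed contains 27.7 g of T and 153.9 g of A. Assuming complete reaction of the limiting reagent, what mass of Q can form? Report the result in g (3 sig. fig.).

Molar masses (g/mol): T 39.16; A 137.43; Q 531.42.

n(T) = 27.70 / 39.16 = 0.7074 mol
n(A) = 153.9 / 137.43 = 1.120 mol
n/ν for T = 0.7074/2 = 0.3537
n/ν for A = 1.120/4 = 0.2800
Smallest n/ν is A → limiting reagent.
n(Q) = (1/4) × 1.120 = 0.2800 mol
mass = 0.2800 × 531.42 = 148.8 g

149 g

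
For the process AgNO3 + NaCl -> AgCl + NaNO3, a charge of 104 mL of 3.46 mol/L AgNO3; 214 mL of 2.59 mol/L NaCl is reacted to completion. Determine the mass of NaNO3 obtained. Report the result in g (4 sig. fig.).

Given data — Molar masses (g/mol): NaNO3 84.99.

30.58 g

n(AgNO3) = 3.46 × 104.0/1000 = 0.3598 mol
n(NaCl) = 2.59 × 214.0/1000 = 0.5543 mol
n/ν → AgNO3: 0.3598, NaCl: 0.5543; AgNO3 is limiting.
n(NaNO3) = (1/1) × 0.3598 = 0.3598 mol
mass = 0.3598 × 84.99 = 30.58 g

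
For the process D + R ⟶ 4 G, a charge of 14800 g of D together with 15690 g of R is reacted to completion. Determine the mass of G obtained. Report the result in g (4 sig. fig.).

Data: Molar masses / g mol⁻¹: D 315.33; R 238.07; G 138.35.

25970 g

n(D) = 14800 / 315.33 = 46.93 mol
n(R) = 15690 / 238.07 = 65.90 mol
n/ν for D = 46.93/1 = 46.93
n/ν for R = 65.90/1 = 65.90
Smallest n/ν is D → limiting reagent.
n(G) = (4/1) × 46.93 = 187.7 mol
mass = 187.7 × 138.35 = 25970 g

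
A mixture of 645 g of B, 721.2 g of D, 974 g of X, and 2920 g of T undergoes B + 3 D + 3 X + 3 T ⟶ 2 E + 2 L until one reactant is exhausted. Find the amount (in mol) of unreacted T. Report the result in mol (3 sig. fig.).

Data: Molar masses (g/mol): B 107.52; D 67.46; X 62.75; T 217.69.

n(B) = 645.0 / 107.52 = 5.999 mol
n(D) = 721.2 / 67.46 = 10.69 mol
n(X) = 974.0 / 62.75 = 15.52 mol
n(T) = 2920 / 217.69 = 13.41 mol
n/ν → B: 5.999, D: 3.563, X: 5.173, T: 4.470; D is limiting.
T consumed = (3/3) × 10.69 = 10.69 mol
T remaining = 13.41 − 10.69 = 2.720 mol

2.72 mol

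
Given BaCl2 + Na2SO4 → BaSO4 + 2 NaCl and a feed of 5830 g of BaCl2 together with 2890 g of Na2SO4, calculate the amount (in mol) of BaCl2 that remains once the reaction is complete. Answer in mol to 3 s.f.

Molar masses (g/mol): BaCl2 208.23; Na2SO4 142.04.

n(BaCl2) = 5830 / 208.23 = 28.00 mol
n(Na2SO4) = 2890 / 142.04 = 20.35 mol
n/ν for BaCl2 = 28.00/1 = 28.00
n/ν for Na2SO4 = 20.35/1 = 20.35
Smallest n/ν is Na2SO4 → limiting reagent.
BaCl2 consumed = (1/1) × 20.35 = 20.35 mol
BaCl2 remaining = 28.00 − 20.35 = 7.650 mol

7.65 mol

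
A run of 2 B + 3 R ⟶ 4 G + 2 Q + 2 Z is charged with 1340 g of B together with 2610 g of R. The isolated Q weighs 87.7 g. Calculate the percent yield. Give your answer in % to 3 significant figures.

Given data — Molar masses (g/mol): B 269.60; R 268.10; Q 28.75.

61.4 %

n(B) = 1340 / 269.60 = 4.970 mol
n(R) = 2610 / 268.10 = 9.735 mol
n/ν → B: 2.485, R: 3.245; B is limiting.
theoretical n(Q) = (2/2) × 4.970 = 4.970 mol → 142.9 g
% yield = 87.7 / 142.9 × 100 = 61.37 %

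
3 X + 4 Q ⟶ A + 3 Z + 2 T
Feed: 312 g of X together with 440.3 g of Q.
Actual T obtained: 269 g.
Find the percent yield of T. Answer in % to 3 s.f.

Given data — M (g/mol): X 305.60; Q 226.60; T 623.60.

n(X) = 312.0 / 305.60 = 1.021 mol
n(Q) = 440.3 / 226.60 = 1.943 mol
n/ν for X = 1.021/3 = 0.3403
n/ν for Q = 1.943/4 = 0.4858
Smallest n/ν is X → limiting reagent.
theoretical n(T) = (2/3) × 1.021 = 0.6807 mol → 424.5 g
% yield = 269 / 424.5 × 100 = 63.37 %

63.4 %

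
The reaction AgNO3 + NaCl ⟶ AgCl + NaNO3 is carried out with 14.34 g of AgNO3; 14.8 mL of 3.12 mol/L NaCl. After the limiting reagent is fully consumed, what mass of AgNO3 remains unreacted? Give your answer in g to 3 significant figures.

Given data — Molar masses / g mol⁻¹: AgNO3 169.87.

6.50 g

n(AgNO3) = 14.34 / 169.87 = 0.08442 mol
n(NaCl) = 3.12 × 14.80/1000 = 0.04618 mol
n/ν for AgNO3 = 0.08442/1 = 0.08442
n/ν for NaCl = 0.04618/1 = 0.04618
Smallest n/ν is NaCl → limiting reagent.
AgNO3 consumed = (1/1) × 0.04618 = 0.04618 mol
AgNO3 remaining = 0.08442 − 0.04618 = 0.03824 mol
mass = 0.03824 × 169.87 = 6.496 g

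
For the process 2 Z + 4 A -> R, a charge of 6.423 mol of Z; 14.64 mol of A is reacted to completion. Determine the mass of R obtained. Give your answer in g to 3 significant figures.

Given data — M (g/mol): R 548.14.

n(Z) = 6.423 mol
n(A) = 14.64 mol
n/ν → Z: 3.212, A: 3.660; Z is limiting.
n(R) = (1/2) × 6.423 = 3.212 mol
mass = 3.212 × 548.14 = 1761 g

1760 g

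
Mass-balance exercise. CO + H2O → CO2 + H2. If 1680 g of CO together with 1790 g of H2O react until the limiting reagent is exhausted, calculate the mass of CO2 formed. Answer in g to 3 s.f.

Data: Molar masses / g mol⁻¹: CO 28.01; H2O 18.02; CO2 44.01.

n(CO) = 1680 / 28.01 = 59.98 mol
n(H2O) = 1790 / 18.02 = 99.33 mol
n/ν → CO: 59.98, H2O: 99.33; CO is limiting.
n(CO2) = (1/1) × 59.98 = 59.98 mol
mass = 59.98 × 44.01 = 2640 g

2640 g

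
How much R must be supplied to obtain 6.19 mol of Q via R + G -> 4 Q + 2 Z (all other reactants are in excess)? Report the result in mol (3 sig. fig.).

n(Q) = 6.190 mol
n(R) = (1/4) × 6.190 = 1.548 mol

1.55 mol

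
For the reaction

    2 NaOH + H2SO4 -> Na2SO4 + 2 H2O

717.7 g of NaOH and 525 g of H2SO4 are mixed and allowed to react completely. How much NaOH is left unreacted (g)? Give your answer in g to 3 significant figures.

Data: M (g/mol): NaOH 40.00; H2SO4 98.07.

n(NaOH) = 717.7 / 40.00 = 17.94 mol
n(H2SO4) = 525.0 / 98.07 = 5.353 mol
n/ν for NaOH = 17.94/2 = 8.970
n/ν for H2SO4 = 5.353/1 = 5.353
Smallest n/ν is H2SO4 → limiting reagent.
NaOH consumed = (2/1) × 5.353 = 10.71 mol
NaOH remaining = 17.94 − 10.71 = 7.230 mol
mass = 7.230 × 40.00 = 289.2 g

289 g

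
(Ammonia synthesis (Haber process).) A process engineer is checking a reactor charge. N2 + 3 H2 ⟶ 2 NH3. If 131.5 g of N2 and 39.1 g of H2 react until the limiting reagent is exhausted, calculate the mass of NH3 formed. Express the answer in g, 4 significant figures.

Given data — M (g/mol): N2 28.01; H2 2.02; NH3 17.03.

n(N2) = 131.5 / 28.01 = 4.695 mol
n(H2) = 39.10 / 2.02 = 19.36 mol
n/ν for N2 = 4.695/1 = 4.695
n/ν for H2 = 19.36/3 = 6.453
Smallest n/ν is N2 → limiting reagent.
n(NH3) = (2/1) × 4.695 = 9.390 mol
mass = 9.390 × 17.03 = 159.9 g

159.9 g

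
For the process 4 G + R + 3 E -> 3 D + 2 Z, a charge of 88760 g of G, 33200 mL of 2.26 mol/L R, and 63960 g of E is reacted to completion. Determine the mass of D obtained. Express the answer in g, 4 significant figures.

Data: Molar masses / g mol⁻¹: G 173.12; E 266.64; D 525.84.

118400 g

n(G) = 88760 / 173.12 = 512.7 mol
n(R) = 2.26 × 33200/1000 = 75.03 mol
n(E) = 63960 / 266.64 = 239.9 mol
n/ν for G = 512.7/4 = 128.2
n/ν for R = 75.03/1 = 75.03
n/ν for E = 239.9/3 = 79.97
Smallest n/ν is R → limiting reagent.
n(D) = (3/1) × 75.03 = 225.1 mol
mass = 225.1 × 525.84 = 118400 g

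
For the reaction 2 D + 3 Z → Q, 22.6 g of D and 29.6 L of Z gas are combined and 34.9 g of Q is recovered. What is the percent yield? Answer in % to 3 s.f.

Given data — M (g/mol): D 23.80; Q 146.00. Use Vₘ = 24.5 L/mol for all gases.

59.4 %

n(D) = 22.60 / 23.80 = 0.9496 mol
n(Z) = 29.60 / 24.5 = 1.208 mol
n/ν for D = 0.9496/2 = 0.4748
n/ν for Z = 1.208/3 = 0.4027
Smallest n/ν is Z → limiting reagent.
theoretical n(Q) = (1/3) × 1.208 = 0.4027 mol → 58.79 g
% yield = 34.9 / 58.79 × 100 = 59.36 %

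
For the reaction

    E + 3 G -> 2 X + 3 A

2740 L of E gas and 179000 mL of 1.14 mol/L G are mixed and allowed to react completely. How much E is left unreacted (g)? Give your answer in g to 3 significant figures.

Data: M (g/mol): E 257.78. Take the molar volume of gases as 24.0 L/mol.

n(E) = 2740 / 24.0 = 114.2 mol
n(G) = 1.14 × 179000/1000 = 204.1 mol
n/ν for E = 114.2/1 = 114.2
n/ν for G = 204.1/3 = 68.03
Smallest n/ν is G → limiting reagent.
E consumed = (1/3) × 204.1 = 68.03 mol
E remaining = 114.2 − 68.03 = 46.17 mol
mass = 46.17 × 257.78 = 11900 g

11900 g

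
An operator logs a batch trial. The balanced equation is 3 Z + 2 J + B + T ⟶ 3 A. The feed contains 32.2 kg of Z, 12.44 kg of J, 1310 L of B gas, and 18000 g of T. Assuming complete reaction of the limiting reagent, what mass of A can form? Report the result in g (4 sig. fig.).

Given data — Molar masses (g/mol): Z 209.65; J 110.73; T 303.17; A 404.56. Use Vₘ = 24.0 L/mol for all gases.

62140 g

n(Z) = 32.20×1000 / 209.65 = 153.6 mol
n(J) = 12.44×1000 / 110.73 = 112.3 mol
n(B) = 1310 / 24.0 = 54.58 mol
n(T) = 18000 / 303.17 = 59.37 mol
n/ν → Z: 51.20, J: 56.15, B: 54.58, T: 59.37; Z is limiting.
n(A) = (3/3) × 153.6 = 153.6 mol
mass = 153.6 × 404.56 = 62140 g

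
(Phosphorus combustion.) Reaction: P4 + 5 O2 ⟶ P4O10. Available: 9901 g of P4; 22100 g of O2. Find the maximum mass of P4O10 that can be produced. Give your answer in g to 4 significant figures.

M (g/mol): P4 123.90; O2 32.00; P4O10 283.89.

n(P4) = 9901 / 123.90 = 79.91 mol
n(O2) = 22100 / 32.00 = 690.6 mol
n/ν for P4 = 79.91/1 = 79.91
n/ν for O2 = 690.6/5 = 138.1
Smallest n/ν is P4 → limiting reagent.
n(P4O10) = (1/1) × 79.91 = 79.91 mol
mass = 79.91 × 283.89 = 22690 g

22690 g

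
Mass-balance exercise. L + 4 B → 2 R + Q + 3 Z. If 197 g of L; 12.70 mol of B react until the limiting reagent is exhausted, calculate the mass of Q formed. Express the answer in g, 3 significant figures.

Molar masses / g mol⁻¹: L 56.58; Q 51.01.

n(L) = 197.0 / 56.58 = 3.482 mol
n(B) = 12.70 mol
n/ν for L = 3.482/1 = 3.482
n/ν for B = 12.70/4 = 3.175
Smallest n/ν is B → limiting reagent.
n(Q) = (1/4) × 12.70 = 3.175 mol
mass = 3.175 × 51.01 = 162.0 g

162 g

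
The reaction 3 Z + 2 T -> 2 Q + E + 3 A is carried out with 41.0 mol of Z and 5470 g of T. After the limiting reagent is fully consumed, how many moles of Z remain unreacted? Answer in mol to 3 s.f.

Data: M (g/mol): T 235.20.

6.11 mol

n(Z) = 41.00 mol
n(T) = 5470 / 235.20 = 23.26 mol
n/ν → Z: 13.67, T: 11.63; T is limiting.
Z consumed = (3/2) × 23.26 = 34.89 mol
Z remaining = 41.00 − 34.89 = 6.110 mol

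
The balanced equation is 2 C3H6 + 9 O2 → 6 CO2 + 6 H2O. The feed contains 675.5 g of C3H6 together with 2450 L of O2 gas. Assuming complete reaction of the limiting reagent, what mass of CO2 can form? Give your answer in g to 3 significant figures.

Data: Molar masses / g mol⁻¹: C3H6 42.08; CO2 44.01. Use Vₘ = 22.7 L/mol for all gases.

n(C3H6) = 675.5 / 42.08 = 16.05 mol
n(O2) = 2450 / 22.7 = 107.9 mol
n/ν for C3H6 = 16.05/2 = 8.025
n/ν for O2 = 107.9/9 = 11.99
Smallest n/ν is C3H6 → limiting reagent.
n(CO2) = (6/2) × 16.05 = 48.15 mol
mass = 48.15 × 44.01 = 2119 g

2120 g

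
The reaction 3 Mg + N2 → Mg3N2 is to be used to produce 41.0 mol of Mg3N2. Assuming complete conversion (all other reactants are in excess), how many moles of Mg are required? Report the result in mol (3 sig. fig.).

n(Mg3N2) = 41.00 mol
n(Mg) = (3/1) × 41.00 = 123.0 mol

123 mol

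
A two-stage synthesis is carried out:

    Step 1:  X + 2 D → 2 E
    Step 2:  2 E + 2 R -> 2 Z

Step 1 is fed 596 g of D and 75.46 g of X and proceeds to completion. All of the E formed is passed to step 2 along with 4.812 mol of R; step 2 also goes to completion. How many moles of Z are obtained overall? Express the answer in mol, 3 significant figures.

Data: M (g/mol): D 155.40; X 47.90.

3.15 mol

Step 1:
n(D) = 596.0 / 155.40 = 3.835 mol
n(X) = 75.46 / 47.90 = 1.575 mol
n/ν → D: 1.918, X: 1.575; X is limiting.
n(E) produced = (2/1) × 1.575 = 3.150 mol
Step 2:
n(E) available = 3.150 mol
n(R) = 4.812 mol
n/ν → E: 1.575, R: 2.406; E is limiting.
n(Z) = (2/2) × 3.150 = 3.150 mol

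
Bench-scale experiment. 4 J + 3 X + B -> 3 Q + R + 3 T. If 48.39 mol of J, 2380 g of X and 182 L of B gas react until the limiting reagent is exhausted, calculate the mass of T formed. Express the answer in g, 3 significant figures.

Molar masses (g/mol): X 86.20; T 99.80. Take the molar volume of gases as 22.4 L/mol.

n(J) = 48.39 mol
n(X) = 2380 / 86.20 = 27.61 mol
n(B) = 182.0 / 22.4 = 8.125 mol
n/ν for J = 48.39/4 = 12.10
n/ν for X = 27.61/3 = 9.203
n/ν for B = 8.125/1 = 8.125
Smallest n/ν is B → limiting reagent.
n(T) = (3/1) × 8.125 = 24.38 mol
mass = 24.38 × 99.80 = 2433 g

2430 g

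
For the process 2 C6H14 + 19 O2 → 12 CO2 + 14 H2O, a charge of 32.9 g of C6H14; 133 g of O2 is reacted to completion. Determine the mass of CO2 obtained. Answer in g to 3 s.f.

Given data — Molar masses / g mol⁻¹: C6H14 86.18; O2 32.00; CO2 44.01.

101 g

n(C6H14) = 32.90 / 86.18 = 0.3818 mol
n(O2) = 133.0 / 32.00 = 4.156 mol
n/ν for C6H14 = 0.3818/2 = 0.1909
n/ν for O2 = 4.156/19 = 0.2187
Smallest n/ν is C6H14 → limiting reagent.
n(CO2) = (12/2) × 0.3818 = 2.291 mol
mass = 2.291 × 44.01 = 100.8 g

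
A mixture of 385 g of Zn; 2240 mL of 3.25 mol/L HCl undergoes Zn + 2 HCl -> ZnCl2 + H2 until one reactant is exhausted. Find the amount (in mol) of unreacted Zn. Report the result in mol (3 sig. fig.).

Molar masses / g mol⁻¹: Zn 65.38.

2.25 mol

n(Zn) = 385.0 / 65.38 = 5.889 mol
n(HCl) = 3.25 × 2240/1000 = 7.280 mol
n/ν for Zn = 5.889/1 = 5.889
n/ν for HCl = 7.280/2 = 3.640
Smallest n/ν is HCl → limiting reagent.
Zn consumed = (1/2) × 7.280 = 3.640 mol
Zn remaining = 5.889 − 3.640 = 2.249 mol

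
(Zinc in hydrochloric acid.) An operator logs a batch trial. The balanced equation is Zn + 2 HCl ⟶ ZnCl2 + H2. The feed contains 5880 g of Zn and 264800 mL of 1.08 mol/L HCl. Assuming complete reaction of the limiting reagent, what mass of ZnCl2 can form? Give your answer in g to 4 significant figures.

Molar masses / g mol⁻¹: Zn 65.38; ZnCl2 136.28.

n(Zn) = 5880 / 65.38 = 89.94 mol
n(HCl) = 1.08 × 264800/1000 = 286.0 mol
n/ν for Zn = 89.94/1 = 89.94
n/ν for HCl = 286.0/2 = 143.0
Smallest n/ν is Zn → limiting reagent.
n(ZnCl2) = (1/1) × 89.94 = 89.94 mol
mass = 89.94 × 136.28 = 12260 g

12260 g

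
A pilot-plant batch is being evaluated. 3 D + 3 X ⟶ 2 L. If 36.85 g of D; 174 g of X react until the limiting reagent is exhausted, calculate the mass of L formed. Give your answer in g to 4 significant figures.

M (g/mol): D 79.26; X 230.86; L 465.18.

144.2 g

n(D) = 36.85 / 79.26 = 0.4649 mol
n(X) = 174.0 / 230.86 = 0.7537 mol
n/ν for D = 0.4649/3 = 0.1550
n/ν for X = 0.7537/3 = 0.2512
Smallest n/ν is D → limiting reagent.
n(L) = (2/3) × 0.4649 = 0.3099 mol
mass = 0.3099 × 465.18 = 144.2 g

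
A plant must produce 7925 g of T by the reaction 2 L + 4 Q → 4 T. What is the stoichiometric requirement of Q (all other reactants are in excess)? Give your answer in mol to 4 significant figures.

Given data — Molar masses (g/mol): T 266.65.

n(T) = 7925 / 266.65 = 29.72 mol
n(Q) = (4/4) × 29.72 = 29.72 mol

29.72 mol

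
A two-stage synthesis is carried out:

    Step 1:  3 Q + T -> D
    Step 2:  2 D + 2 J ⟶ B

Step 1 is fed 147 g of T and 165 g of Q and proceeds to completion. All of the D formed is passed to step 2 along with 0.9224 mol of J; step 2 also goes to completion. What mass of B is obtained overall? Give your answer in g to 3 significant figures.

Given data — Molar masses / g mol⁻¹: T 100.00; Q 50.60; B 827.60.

Step 1:
n(T) = 147.0 / 100.00 = 1.470 mol
n(Q) = 165.0 / 50.60 = 3.261 mol
n/ν for T = 1.470/1 = 1.470
n/ν for Q = 3.261/3 = 1.087
Smallest n/ν is Q → limiting reagent.
n(D) produced = (1/3) × 3.261 = 1.087 mol
Step 2:
n(D) available = 1.087 mol
n(J) = 0.9224 mol
n/ν for D = 1.087/2 = 0.5435
n/ν for J = 0.9224/2 = 0.4612
Smallest n/ν is J → limiting reagent.
n(B) = (1/2) × 0.9224 = 0.4612 mol
mass = 0.4612 × 827.60 = 381.7 g

382 g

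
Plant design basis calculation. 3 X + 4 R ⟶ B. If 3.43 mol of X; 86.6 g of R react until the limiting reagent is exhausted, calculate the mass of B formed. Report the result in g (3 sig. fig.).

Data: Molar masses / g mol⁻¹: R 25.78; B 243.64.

205 g

n(X) = 3.430 mol
n(R) = 86.60 / 25.78 = 3.359 mol
n/ν for X = 3.430/3 = 1.143
n/ν for R = 3.359/4 = 0.8398
Smallest n/ν is R → limiting reagent.
n(B) = (1/4) × 3.359 = 0.8398 mol
mass = 0.8398 × 243.64 = 204.6 g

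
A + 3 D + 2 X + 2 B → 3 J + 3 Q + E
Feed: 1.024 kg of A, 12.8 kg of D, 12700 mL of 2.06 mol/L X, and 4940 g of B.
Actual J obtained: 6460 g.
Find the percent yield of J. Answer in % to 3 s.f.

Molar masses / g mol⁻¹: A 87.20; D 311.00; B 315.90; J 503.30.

54.7 %

n(A) = 1.024×1000 / 87.20 = 11.74 mol
n(D) = 12.80×1000 / 311.00 = 41.16 mol
n(X) = 2.06 × 12700/1000 = 26.16 mol
n(B) = 4940 / 315.90 = 15.64 mol
n/ν → A: 11.74, D: 13.72, X: 13.08, B: 7.820; B is limiting.
theoretical n(J) = (3/2) × 15.64 = 23.46 mol → 11810 g
% yield = 6460 / 11810 × 100 = 54.70 %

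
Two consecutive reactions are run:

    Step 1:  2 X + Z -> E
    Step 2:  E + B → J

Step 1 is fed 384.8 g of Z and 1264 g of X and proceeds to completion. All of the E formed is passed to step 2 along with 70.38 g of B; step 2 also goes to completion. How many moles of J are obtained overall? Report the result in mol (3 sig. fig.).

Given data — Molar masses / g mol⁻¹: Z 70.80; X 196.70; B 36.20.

Step 1:
n(Z) = 384.8 / 70.80 = 5.435 mol
n(X) = 1264 / 196.70 = 6.426 mol
n/ν for Z = 5.435/1 = 5.435
n/ν for X = 6.426/2 = 3.213
Smallest n/ν is X → limiting reagent.
n(E) produced = (1/2) × 6.426 = 3.213 mol
Step 2:
n(E) available = 3.213 mol
n(B) = 70.38 / 36.20 = 1.944 mol
n/ν for E = 3.213/1 = 3.213
n/ν for B = 1.944/1 = 1.944
Smallest n/ν is B → limiting reagent.
n(J) = (1/1) × 1.944 = 1.944 mol

1.94 mol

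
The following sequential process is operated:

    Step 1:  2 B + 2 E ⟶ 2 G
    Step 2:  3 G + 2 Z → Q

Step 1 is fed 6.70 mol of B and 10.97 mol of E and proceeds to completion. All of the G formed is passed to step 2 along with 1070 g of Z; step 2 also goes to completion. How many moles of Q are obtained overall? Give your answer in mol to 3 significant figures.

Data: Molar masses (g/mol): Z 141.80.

2.23 mol

Step 1:
n(B) = 6.700 mol
n(E) = 10.97 mol
n/ν for B = 6.700/2 = 3.350
n/ν for E = 10.97/2 = 5.485
Smallest n/ν is B → limiting reagent.
n(G) produced = (2/2) × 6.700 = 6.700 mol
Step 2:
n(G) available = 6.700 mol
n(Z) = 1070 / 141.80 = 7.546 mol
n/ν for G = 6.700/3 = 2.233
n/ν for Z = 7.546/2 = 3.773
Smallest n/ν is G → limiting reagent.
n(Q) = (1/3) × 6.700 = 2.233 mol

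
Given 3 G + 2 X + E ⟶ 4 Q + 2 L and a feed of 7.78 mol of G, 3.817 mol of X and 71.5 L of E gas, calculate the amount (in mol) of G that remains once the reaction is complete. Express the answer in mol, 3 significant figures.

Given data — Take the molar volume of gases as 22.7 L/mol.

2.05 mol

n(G) = 7.780 mol
n(X) = 3.817 mol
n(E) = 71.50 / 22.7 = 3.150 mol
n/ν for G = 7.780/3 = 2.593
n/ν for X = 3.817/2 = 1.909
n/ν for E = 3.150/1 = 3.150
Smallest n/ν is X → limiting reagent.
G consumed = (3/2) × 3.817 = 5.726 mol
G remaining = 7.780 − 5.726 = 2.054 mol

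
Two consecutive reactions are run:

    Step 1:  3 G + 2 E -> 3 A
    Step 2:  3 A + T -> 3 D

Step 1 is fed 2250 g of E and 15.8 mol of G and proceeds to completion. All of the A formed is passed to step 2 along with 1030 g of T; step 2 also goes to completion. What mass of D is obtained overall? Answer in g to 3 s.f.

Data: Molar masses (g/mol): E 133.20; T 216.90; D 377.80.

5380 g

Step 1:
n(E) = 2250 / 133.20 = 16.89 mol
n(G) = 15.80 mol
n/ν for E = 16.89/2 = 8.445
n/ν for G = 15.80/3 = 5.267
Smallest n/ν is G → limiting reagent.
n(A) produced = (3/3) × 15.80 = 15.80 mol
Step 2:
n(A) available = 15.80 mol
n(T) = 1030 / 216.90 = 4.749 mol
n/ν for A = 15.80/3 = 5.267
n/ν for T = 4.749/1 = 4.749
Smallest n/ν is T → limiting reagent.
n(D) = (3/1) × 4.749 = 14.25 mol
mass = 14.25 × 377.80 = 5384 g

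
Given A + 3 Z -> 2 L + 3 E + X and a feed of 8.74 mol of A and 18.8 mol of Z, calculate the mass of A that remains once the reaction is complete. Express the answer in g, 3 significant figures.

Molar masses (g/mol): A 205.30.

508 g

n(A) = 8.740 mol
n(Z) = 18.80 mol
n/ν → A: 8.740, Z: 6.267; Z is limiting.
A consumed = (1/3) × 18.80 = 6.267 mol
A remaining = 8.740 − 6.267 = 2.473 mol
mass = 2.473 × 205.30 = 507.7 g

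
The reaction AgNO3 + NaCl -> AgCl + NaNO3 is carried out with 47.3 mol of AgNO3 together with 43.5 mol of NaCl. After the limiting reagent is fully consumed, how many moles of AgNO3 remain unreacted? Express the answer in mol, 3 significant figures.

3.80 mol

n(AgNO3) = 47.30 mol
n(NaCl) = 43.50 mol
n/ν for AgNO3 = 47.30/1 = 47.30
n/ν for NaCl = 43.50/1 = 43.50
Smallest n/ν is NaCl → limiting reagent.
AgNO3 consumed = (1/1) × 43.50 = 43.50 mol
AgNO3 remaining = 47.30 − 43.50 = 3.800 mol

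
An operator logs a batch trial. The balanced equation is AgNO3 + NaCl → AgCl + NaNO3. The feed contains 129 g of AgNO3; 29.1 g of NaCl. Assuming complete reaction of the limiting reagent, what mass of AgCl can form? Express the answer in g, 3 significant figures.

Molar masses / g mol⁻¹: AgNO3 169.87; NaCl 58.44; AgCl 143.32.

n(AgNO3) = 129.0 / 169.87 = 0.7594 mol
n(NaCl) = 29.10 / 58.44 = 0.4979 mol
n/ν for AgNO3 = 0.7594/1 = 0.7594
n/ν for NaCl = 0.4979/1 = 0.4979
Smallest n/ν is NaCl → limiting reagent.
n(AgCl) = (1/1) × 0.4979 = 0.4979 mol
mass = 0.4979 × 143.32 = 71.36 g

71.4 g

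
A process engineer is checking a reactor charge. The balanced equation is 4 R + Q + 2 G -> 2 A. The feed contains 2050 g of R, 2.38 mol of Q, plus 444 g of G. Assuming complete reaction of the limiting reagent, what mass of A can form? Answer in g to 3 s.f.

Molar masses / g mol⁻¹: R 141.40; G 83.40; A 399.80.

n(R) = 2050 / 141.40 = 14.50 mol
n(Q) = 2.380 mol
n(G) = 444.0 / 83.40 = 5.324 mol
n/ν for R = 14.50/4 = 3.625
n/ν for Q = 2.380/1 = 2.380
n/ν for G = 5.324/2 = 2.662
Smallest n/ν is Q → limiting reagent.
n(A) = (2/1) × 2.380 = 4.760 mol
mass = 4.760 × 399.80 = 1903 g

1900 g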